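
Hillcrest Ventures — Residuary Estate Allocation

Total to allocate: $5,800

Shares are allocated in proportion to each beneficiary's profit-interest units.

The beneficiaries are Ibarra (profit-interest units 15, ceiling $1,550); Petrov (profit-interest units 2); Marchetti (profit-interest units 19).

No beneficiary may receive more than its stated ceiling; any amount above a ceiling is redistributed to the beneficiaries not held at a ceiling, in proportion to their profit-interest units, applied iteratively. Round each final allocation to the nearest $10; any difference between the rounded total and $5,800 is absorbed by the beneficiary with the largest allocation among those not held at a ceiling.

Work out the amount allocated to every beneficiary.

Ibarra: $1,550 | Petrov: $400 | Marchetti: $3,850

Total profit-interest units = 36.
Pro-rata shares before constraints: Ibarra 2,416.67; Petrov 322.22; Marchetti 3,061.11.
Held at cap: Ibarra ($1,550); residual $4,250 reallocated over remaining profit-interest units 21.
Shares after redistribution: Petrov 404.76 → $400; Marchetti 3,845.24 → $3,850.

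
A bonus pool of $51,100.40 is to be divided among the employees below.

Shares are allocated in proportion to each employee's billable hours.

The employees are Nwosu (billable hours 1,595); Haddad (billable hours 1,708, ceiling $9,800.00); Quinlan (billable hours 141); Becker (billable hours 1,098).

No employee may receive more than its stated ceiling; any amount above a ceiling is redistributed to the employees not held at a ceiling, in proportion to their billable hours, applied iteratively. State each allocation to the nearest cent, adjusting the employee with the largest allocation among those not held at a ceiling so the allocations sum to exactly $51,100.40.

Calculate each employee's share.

Billable hours total: 4,542.
Pro-rata shares before constraints: Nwosu 17,944.7684; Haddad 19,216.0905; Quinlan 1,586.3400; Becker 12,353.2011.
Cap binds for Haddad ($9,800.00); remaining pool $41,300.40 reallocated over remaining billable hours 2,834.
Shares after redistribution: Nwosu 23,244.2265 → $23,244.23; Quinlan 2,054.8188 → $2,054.82; Becker 16,001.3547 → $16,001.35.

Nwosu: $23,244.23; Haddad: $9,800.00; Quinlan: $2,054.82; Becker: $16,001.35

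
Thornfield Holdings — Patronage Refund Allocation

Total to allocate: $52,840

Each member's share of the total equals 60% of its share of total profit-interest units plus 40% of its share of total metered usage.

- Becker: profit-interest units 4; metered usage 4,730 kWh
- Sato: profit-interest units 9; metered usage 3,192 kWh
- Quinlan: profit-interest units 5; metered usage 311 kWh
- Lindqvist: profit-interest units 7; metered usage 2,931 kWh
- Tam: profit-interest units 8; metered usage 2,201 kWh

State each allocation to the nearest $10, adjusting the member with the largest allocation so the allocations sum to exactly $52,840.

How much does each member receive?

Profit-interest units total 33; metered usage total 13,365.
Composite weights (60% profit-interest units + 40% metered usage): Becker 0.2143; Sato 0.2592; Quinlan 0.1002; Lindqvist 0.2150; Tam 0.2113.
Unrounded shares: Becker 11,323.14; Sato 13,694.51; Quinlan 5,295.47; Lindqvist 11,360.30; Tam 11,166.58.
Rounded to nearest $10: Becker $11,320; Sato $13,690; Quinlan $5,300; Lindqvist $11,360; Tam $11,170. Sum = $52,840.
No rounding difference to absorb.

Becker: $11,320 | Sato: $13,690 | Quinlan: $5,300 | Lindqvist: $11,360 | Tam: $11,170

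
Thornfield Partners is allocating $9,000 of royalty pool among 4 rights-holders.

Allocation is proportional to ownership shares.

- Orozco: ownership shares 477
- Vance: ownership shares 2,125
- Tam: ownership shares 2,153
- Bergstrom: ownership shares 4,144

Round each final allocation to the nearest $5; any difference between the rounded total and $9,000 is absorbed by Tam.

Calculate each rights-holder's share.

Ownership shares total: 8,899.
Pro-rata amounts: Orozco 477/8,899 × $9,000 = 482.41; Vance 2,125/8,899 × $9,000 = 2,149.12; Tam 2,153/8,899 × $9,000 = 2,177.44; Bergstrom 4,144/8,899 × $9,000 = 4,191.03.
After rounding ($5): Orozco $480; Vance $2,150; Tam $2,175; Bergstrom $4,190. Sum = $8,995.
Difference $9,000 − $8,995 = +$5 applied to Tam: Tam becomes $2,180.

Orozco: $480 | Vance: $2,150 | Tam: $2,180 | Bergstrom: $4,190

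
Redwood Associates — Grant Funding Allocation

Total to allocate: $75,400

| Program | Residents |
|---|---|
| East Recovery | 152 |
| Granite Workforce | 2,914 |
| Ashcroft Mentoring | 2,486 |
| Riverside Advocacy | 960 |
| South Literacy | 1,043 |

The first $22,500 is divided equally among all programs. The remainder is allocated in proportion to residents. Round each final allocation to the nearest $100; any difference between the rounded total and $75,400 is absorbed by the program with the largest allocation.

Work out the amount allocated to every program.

East Recovery: $5,600 · Granite Workforce: $24,900 · Ashcroft Mentoring: $21,900 · Riverside Advocacy: $11,200 · South Literacy: $11,800

First tranche $22,500 split equally: $4,500 each.
Remainder $52,900 by residents (total 7,555): East Recovery 1,064.30 → $1,100; Granite Workforce 20,403.79 → $20,400; Ashcroft Mentoring 17,406.94 → $17,400; Riverside Advocacy 6,721.91 → $6,700; South Literacy 7,303.07 → $7,300.
Totals: East Recovery $4,500 + $1,100 = $5,600; Granite Workforce $4,500 + $20,400 = $24,900; Ashcroft Mentoring $4,500 + $17,400 = $21,900; Riverside Advocacy $4,500 + $6,700 = $11,200; South Literacy $4,500 + $7,300 = $11,800.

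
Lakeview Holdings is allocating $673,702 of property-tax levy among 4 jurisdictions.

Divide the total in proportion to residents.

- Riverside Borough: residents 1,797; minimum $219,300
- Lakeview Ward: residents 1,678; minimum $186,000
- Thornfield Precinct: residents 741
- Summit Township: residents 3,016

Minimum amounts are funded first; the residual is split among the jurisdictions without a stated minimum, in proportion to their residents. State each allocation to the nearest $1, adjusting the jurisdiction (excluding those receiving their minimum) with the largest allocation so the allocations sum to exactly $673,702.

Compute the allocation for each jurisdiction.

Riverside Borough: $219,300 · Lakeview Ward: $186,000 · Thornfield Precinct: $52,937 · Summit Township: $215,465

Minimums first: Riverside Borough $219,300; Lakeview Ward $186,000. Remaining pool $268,402.
Remaining pool split over remaining residents 3,757: Thornfield Precinct 52,937.42 → $52,937; Summit Township 215,464.58 → $215,465.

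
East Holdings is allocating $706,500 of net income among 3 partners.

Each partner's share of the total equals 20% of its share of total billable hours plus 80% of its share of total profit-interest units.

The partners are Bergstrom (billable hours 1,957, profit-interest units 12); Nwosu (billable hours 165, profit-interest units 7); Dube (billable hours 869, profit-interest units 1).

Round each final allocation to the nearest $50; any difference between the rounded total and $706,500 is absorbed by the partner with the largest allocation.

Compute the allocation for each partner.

Billable hours total 2,991; profit-interest units total 20.
Composite weights (20% billable hours + 80% profit-interest units): Bergstrom 0.6109; Nwosu 0.2910; Dube 0.0981.
Unrounded shares: Bergstrom 431,572.06; Nwosu 205,614.88; Dube 69,313.06.
At nearest $50: Bergstrom $431,550; Nwosu $205,600; Dube $69,300. Sum = $706,450.
Difference $706,500 − $706,450 = +$50 applied to largest allocation (Bergstrom): Bergstrom becomes $431,600.

Bergstrom: $431,600; Nwosu: $205,600; Dube: $69,300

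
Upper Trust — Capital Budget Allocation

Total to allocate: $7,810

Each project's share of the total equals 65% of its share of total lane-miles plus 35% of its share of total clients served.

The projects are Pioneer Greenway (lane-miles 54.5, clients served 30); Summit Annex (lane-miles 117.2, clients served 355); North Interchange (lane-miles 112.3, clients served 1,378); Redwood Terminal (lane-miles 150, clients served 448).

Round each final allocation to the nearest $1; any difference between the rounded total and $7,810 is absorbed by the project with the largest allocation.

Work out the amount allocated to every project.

Lane-miles total 434; clients served total 2,211.
Combined weights (65% lane-miles + 35% clients served): Pioneer Greenway 0.0864; Summit Annex 0.2317; North Interchange 0.3863; Redwood Terminal 0.2956.
Pro-rata amounts: Pioneer Greenway 674.58; Summit Annex 1,809.78; North Interchange 3,017.22; Redwood Terminal 2,308.42.
Rounded to nearest $1: Pioneer Greenway $675; Summit Annex $1,810; North Interchange $3,017; Redwood Terminal $2,308. Sum = $7,810.
Rounded total matches; no reconciliation needed.

Pioneer Greenway: $675; Summit Annex: $1,810; North Interchange: $3,017; Redwood Terminal: $2,308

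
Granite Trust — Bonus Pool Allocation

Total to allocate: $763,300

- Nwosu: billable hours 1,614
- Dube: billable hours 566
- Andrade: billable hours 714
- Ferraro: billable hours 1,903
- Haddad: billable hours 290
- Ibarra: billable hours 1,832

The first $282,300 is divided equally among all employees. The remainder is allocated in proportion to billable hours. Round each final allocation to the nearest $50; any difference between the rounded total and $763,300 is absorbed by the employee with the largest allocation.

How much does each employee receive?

First tranche $282,300 split equally: $47,050 each.
Remainder $481,000 by billable hours (total 6,919): Nwosu 112,203.21 → $112,200; Dube 39,347.59 → $39,350; Andrade 49,636.36 → $49,650; Ferraro 132,294.12 → $132,300; Haddad 20,160.43 → $20,150; Ibarra 127,358.29 → $127,350.
Totals: Nwosu $47,050 + $112,200 = $159,250; Dube $47,050 + $39,350 = $86,400; Andrade $47,050 + $49,650 = $96,700; Ferraro $47,050 + $132,300 = $179,350; Haddad $47,050 + $20,150 = $67,200; Ibarra $47,050 + $127,350 = $174,400.

Nwosu: $159,250; Dube: $86,400; Andrade: $96,700; Ferraro: $179,350; Haddad: $67,200; Ibarra: $174,400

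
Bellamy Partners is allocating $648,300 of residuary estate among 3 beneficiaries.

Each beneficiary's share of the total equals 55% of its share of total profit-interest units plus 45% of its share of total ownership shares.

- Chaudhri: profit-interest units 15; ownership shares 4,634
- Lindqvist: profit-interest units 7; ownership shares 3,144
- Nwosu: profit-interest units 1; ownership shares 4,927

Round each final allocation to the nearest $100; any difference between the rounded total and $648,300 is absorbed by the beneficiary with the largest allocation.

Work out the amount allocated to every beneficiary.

Chaudhri: $339,000; Lindqvist: $180,700; Nwosu: $128,600

Profit-interest units total 23; ownership shares total 12,705.
Blended shares (55% profit-interest units + 45% ownership shares): Chaudhri 0.5228; Lindqvist 0.2787; Nwosu 0.1984.
Raw shares: Chaudhri 338,949.32; Lindqvist 180,713.00; Nwosu 128,637.68.
At nearest $100: Chaudhri $338,900; Lindqvist $180,700; Nwosu $128,600. Sum = $648,200.
Difference $648,300 − $648,200 = +$100 applied to largest allocation (Chaudhri): Chaudhri becomes $339,000.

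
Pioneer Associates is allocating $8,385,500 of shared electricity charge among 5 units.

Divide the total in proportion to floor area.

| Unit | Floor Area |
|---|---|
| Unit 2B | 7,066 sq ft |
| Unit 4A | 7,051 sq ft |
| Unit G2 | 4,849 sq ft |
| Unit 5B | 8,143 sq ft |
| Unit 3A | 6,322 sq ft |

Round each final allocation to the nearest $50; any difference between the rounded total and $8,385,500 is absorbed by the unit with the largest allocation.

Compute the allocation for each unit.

Unit 2B: $1,772,350; Unit 4A: $1,768,600; Unit G2: $1,216,250; Unit 5B: $2,042,550; Unit 3A: $1,585,750

Floor area total: 33,431.
Pro-rata amounts: Unit 2B 7,066/33,431 × $8,385,500 = 1,772,365.26; Unit 4A 7,051/33,431 × $8,385,500 = 1,768,602.81; Unit G2 4,849/33,431 × $8,385,500 = 1,216,274.999; Unit 5B 8,143/33,431 × $8,385,500 = 2,042,509.24; Unit 3A 6,322/33,431 × $8,385,500 = 1,585,747.69.
After rounding ($50): Unit 2B $1,772,350; Unit 4A $1,768,600; Unit G2 $1,216,250; Unit 5B $2,042,500; Unit 3A $1,585,750. Sum = $8,385,450.
Difference $8,385,500 − $8,385,450 = +$50 applied to largest allocation (Unit 5B): Unit 5B becomes $2,042,550.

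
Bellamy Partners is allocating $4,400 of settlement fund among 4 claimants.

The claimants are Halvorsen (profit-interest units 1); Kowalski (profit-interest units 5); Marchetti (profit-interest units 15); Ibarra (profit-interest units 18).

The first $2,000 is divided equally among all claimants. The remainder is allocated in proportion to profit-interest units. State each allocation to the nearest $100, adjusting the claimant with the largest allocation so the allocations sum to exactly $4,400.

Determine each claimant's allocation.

First tranche $2,000 split equally: $500 each.
Remainder $2,400 by profit-interest units (total 39): Halvorsen 61.54 → $100; Kowalski 307.69 → $300; Marchetti 923.08 → $900; Ibarra 1,107.69 → $1,100.
Totals: Halvorsen $500 + $100 = $600; Kowalski $500 + $300 = $800; Marchetti $500 + $900 = $1,400; Ibarra $500 + $1,100 = $1,600.

Halvorsen: $600 | Kowalski: $800 | Marchetti: $1,400 | Ibarra: $1,600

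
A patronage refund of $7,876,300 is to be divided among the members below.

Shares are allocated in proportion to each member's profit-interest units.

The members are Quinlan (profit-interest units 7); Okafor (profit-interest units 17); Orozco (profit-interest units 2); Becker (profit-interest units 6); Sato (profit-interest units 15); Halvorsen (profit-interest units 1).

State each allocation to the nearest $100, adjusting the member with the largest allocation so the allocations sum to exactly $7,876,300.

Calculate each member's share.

Quinlan: $1,148,600; Okafor: $2,789,600; Orozco: $328,200; Becker: $984,500; Sato: $2,461,300; Halvorsen: $164,100

Total profit-interest units = 48.
Unrounded shares: Quinlan 7/48 × $7,876,300 = 1,148,627.08; Okafor 17/48 × $7,876,300 = 2,789,522.92; Orozco 2/48 × $7,876,300 = 328,179.17; Becker 6/48 × $7,876,300 = 984,537.50; Sato 15/48 × $7,876,300 = 2,461,343.75; Halvorsen 1/48 × $7,876,300 = 164,089.58.
At nearest $100: Quinlan $1,148,600; Okafor $2,789,500; Orozco $328,200; Becker $984,500; Sato $2,461,300; Halvorsen $164,100. Sum = $7,876,200.
Difference $7,876,300 − $7,876,200 = +$100 applied to largest allocation (Okafor): Okafor becomes $2,789,600.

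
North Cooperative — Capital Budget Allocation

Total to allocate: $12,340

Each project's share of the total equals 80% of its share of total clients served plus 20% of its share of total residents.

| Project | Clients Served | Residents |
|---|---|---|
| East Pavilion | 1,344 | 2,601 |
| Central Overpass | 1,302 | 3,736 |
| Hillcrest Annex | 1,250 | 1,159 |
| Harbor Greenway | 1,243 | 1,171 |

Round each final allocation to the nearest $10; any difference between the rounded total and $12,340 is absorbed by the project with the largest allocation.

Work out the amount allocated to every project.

Totals — clients served 5,139, residents 8,667.
Combined weights (80% clients served + 20% residents): East Pavilion 0.2692; Central Overpass 0.2889; Hillcrest Annex 0.2213; Harbor Greenway 0.2205.
Pro-rata amounts: East Pavilion 3,322.48; Central Overpass 3,564.99; Hillcrest Annex 2,731.28; Harbor Greenway 2,721.25.
At nearest $10: East Pavilion $3,320; Central Overpass $3,560; Hillcrest Annex $2,730; Harbor Greenway $2,720. Sum = $12,330.
Difference $12,340 − $12,330 = +$10 applied to largest allocation (Central Overpass): Central Overpass becomes $3,570.

East Pavilion: $3,320; Central Overpass: $3,570; Hillcrest Annex: $2,730; Harbor Greenway: $2,720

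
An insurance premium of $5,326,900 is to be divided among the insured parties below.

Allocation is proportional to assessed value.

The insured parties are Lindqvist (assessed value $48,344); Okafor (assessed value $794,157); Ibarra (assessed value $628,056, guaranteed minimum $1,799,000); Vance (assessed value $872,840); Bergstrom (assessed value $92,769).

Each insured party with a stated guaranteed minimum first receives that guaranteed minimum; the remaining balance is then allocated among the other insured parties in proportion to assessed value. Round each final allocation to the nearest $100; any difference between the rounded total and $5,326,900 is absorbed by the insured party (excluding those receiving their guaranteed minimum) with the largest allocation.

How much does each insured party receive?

Guaranteed amounts: Ibarra $1,799,000. Remaining pool $3,527,900.
Remaining pool split over remaining assessed value 1,808,110: Lindqvist 94,326.56 → $94,300; Okafor 1,549,522.14 → $1,549,500; Vance 1,703,044.75 → $1,703,000; Bergstrom 181,006.55 → $181,000.
Rounding difference +$100 applied to Vance → $1,703,100.

Lindqvist: $94,300 | Okafor: $1,549,500 | Ibarra: $1,799,000 | Vance: $1,703,100 | Bergstrom: $181,000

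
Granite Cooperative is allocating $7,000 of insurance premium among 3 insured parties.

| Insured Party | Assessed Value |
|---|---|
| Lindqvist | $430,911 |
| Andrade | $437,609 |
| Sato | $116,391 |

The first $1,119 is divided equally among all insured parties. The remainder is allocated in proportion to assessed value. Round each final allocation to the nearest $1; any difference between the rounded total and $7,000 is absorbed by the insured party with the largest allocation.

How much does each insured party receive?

Lindqvist: $2,946; Andrade: $2,986; Sato: $1,068

$1,119 shared equally gives $373 per insured party.
Remainder $5,881 by assessed value (total 984,911): Lindqvist 2,573.01 → $2,573; Andrade 2,613.01 → $2,613; Sato 694.98 → $695.
Totals: Lindqvist $373 + $2,573 = $2,946; Andrade $373 + $2,613 = $2,986; Sato $373 + $695 = $1,068.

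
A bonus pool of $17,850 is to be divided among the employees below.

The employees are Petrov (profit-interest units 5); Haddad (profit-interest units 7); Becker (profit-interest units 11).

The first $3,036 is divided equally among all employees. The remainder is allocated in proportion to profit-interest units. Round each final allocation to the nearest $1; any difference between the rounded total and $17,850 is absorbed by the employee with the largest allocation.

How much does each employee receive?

First tranche $3,036 split equally: $1,012 each.
Remainder $14,814 by profit-interest units (total 23): Petrov 3,220.43 → $3,220; Haddad 4,508.61 → $4,509; Becker 7,084.96 → $7,085.
Totals: Petrov $1,012 + $3,220 = $4,232; Haddad $1,012 + $4,509 = $5,521; Becker $1,012 + $7,085 = $8,097.

Petrov: $4,232 | Haddad: $5,521 | Becker: $8,097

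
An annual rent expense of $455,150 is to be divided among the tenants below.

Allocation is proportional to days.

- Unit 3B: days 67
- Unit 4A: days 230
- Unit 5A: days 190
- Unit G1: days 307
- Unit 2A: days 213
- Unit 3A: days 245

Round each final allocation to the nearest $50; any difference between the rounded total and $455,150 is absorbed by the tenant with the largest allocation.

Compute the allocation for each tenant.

Unit 3B: $24,350 | Unit 4A: $83,600 | Unit 5A: $69,050 | Unit G1: $111,650 | Unit 2A: $77,450 | Unit 3A: $89,050

Total days = 1,252.
Pro-rata amounts: Unit 3B 67/1,252 × $455,150 = 24,357.07; Unit 4A 230/1,252 × $455,150 = 83,613.82; Unit 5A 190/1,252 × $455,150 = 69,072.28; Unit G1 307/1,252 × $455,150 = 111,606.27; Unit 2A 213/1,252 × $455,150 = 77,433.67; Unit 3A 245/1,252 × $455,150 = 89,066.89.
After rounding ($50): Unit 3B $24,350; Unit 4A $83,600; Unit 5A $69,050; Unit G1 $111,600; Unit 2A $77,450; Unit 3A $89,050. Sum = $455,100.
Difference $455,150 − $455,100 = +$50 applied to largest allocation (Unit G1): Unit G1 becomes $111,650.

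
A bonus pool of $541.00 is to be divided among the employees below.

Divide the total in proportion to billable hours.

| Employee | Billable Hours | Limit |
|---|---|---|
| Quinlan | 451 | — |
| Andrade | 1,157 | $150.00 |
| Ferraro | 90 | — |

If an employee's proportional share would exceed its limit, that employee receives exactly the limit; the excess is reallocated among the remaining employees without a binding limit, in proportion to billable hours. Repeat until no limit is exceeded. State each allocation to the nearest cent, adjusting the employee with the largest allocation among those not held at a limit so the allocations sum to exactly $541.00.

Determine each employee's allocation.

Combined billable hours = 1,698.
Proportional shares (ignoring caps): Quinlan 143.6932; Andrade 368.6319; Ferraro 28.6749.
Capped: Andrade ($150.00); residual $391.00 reallocated over remaining billable hours 541.
Remaining shares: Quinlan 325.9538 → $325.95; Ferraro 65.0462 → $65.05.

Quinlan: $325.95 · Andrade: $150.00 · Ferraro: $65.05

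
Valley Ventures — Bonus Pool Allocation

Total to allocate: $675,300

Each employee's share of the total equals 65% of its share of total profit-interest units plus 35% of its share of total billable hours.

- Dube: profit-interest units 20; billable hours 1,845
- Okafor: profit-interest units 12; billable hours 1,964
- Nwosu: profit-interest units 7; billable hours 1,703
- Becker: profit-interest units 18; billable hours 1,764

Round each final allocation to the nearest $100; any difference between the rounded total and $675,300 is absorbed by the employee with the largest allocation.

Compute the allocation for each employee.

Dube: $214,000 | Okafor: $156,200 | Nwosu: $109,200 | Becker: $195,900

Profit-interest units total 57; billable hours total 7,276.
Composite weights (65% profit-interest units + 35% billable hours): Dube 0.3168; Okafor 0.2313; Nwosu 0.1617; Becker 0.2901.
Unrounded shares: Dube 213,949.13; Okafor 156,208.43; Nwosu 109,226.11; Becker 195,916.33.
At nearest $100: Dube $213,900; Okafor $156,200; Nwosu $109,200; Becker $195,900. Sum = $675,200.
Difference $675,300 − $675,200 = +$100 applied to largest allocation (Dube): Dube becomes $214,000.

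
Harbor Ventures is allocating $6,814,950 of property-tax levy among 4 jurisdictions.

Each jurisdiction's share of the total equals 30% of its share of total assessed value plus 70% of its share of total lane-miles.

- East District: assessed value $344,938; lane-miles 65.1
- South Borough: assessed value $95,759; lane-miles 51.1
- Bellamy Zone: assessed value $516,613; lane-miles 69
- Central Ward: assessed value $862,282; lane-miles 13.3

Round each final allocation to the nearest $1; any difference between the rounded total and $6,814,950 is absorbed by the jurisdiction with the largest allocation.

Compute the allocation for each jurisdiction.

Assessed value total 1,819,592; lane-miles total 198.5.
Composite weights (30% assessed value + 70% lane-miles): East District 0.2864; South Borough 0.1960; Bellamy Zone 0.3285; Central Ward 0.1891.
Unrounded shares: East District 1,952,090.97; South Borough 1,335,658.65; Bellamy Zone 2,238,711.21; Central Ward 1,288,489.16.
At nearest $1: East District $1,952,091; South Borough $1,335,659; Bellamy Zone $2,238,711; Central Ward $1,288,489. Sum = $6,814,950.
No rounding difference to absorb.

East District: $1,952,091; South Borough: $1,335,659; Bellamy Zone: $2,238,711; Central Ward: $1,288,489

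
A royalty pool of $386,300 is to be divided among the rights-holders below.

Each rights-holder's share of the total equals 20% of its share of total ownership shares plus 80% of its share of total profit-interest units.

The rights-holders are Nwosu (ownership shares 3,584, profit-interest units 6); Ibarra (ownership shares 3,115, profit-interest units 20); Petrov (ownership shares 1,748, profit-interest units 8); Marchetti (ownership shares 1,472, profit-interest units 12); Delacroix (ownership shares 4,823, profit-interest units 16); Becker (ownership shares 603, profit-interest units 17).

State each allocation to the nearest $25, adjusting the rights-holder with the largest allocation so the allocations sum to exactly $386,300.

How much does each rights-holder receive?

Nwosu: $41,525 · Ibarra: $93,900 · Petrov: $40,100 · Marchetti: $54,350 · Delacroix: $86,875 · Becker: $69,550

Totals — ownership shares 15,345, profit-interest units 79.
Blended shares (20% ownership shares + 80% profit-interest units): Nwosu 0.1075; Ibarra 0.2431; Petrov 0.1038; Marchetti 0.1407; Delacroix 0.2249; Becker 0.1800.
Pro-rata amounts: Nwosu 41,516.35; Ibarra 93,921.58; Petrov 40,096.13; Marchetti 54,354.11; Delacroix 86,873.53; Becker 69,538.30.
At nearest $25: Nwosu $41,525; Ibarra $93,925; Petrov $40,100; Marchetti $54,350; Delacroix $86,875; Becker $69,550. Sum = $386,325.
Difference $386,300 − $386,325 = −$25 applied to largest allocation (Ibarra): Ibarra becomes $93,900.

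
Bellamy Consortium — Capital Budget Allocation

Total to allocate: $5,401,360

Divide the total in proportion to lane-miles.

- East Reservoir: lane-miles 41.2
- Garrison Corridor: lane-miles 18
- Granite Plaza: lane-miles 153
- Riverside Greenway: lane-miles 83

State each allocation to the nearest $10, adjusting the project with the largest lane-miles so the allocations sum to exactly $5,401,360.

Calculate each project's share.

East Reservoir: $753,850; Garrison Corridor: $329,350; Granite Plaza: $2,799,480; Riverside Greenway: $1,518,680

Lane-miles total: 41.2 + 18 + 153 + 83 = 295.2.
Proportional shares: East Reservoir 753,848.35; Garrison Corridor 329,351.22; Granite Plaza 2,799,485.37; Riverside Greenway 1,518,675.07.
After rounding ($10): East Reservoir $753,850; Garrison Corridor $329,350; Granite Plaza $2,799,490; Riverside Greenway $1,518,680. Sum = $5,401,370.
Difference $5,401,360 − $5,401,370 = −$10 applied to largest lane-miles (Granite Plaza): Granite Plaza becomes $2,799,480.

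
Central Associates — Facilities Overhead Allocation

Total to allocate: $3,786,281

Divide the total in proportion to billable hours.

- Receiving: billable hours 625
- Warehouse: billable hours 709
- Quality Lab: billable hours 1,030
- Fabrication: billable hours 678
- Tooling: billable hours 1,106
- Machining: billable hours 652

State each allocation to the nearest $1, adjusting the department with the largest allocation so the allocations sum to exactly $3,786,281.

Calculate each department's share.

Receiving: $493,005; Warehouse: $559,265; Quality Lab: $812,473; Fabrication: $534,812; Tooling: $872,423; Machining: $514,303

Total billable hours = 4,800.
Pro-rata amounts: Receiving 625/4,800 × $3,786,281 = 493,005.34; Warehouse 709/4,800 × $3,786,281 = 559,265.26; Quality Lab 1,030/4,800 × $3,786,281 = 812,472.80; Fabrication 678/4,800 × $3,786,281 = 534,812.19; Tooling 1,106/4,800 × $3,786,281 = 872,422.25; Machining 652/4,800 × $3,786,281 = 514,303.17.
At nearest $1: Receiving $493,005; Warehouse $559,265; Quality Lab $812,473; Fabrication $534,812; Tooling $872,422; Machining $514,303. Sum = $3,786,280.
Difference $3,786,281 − $3,786,280 = +$1 applied to largest allocation (Tooling): Tooling becomes $872,423.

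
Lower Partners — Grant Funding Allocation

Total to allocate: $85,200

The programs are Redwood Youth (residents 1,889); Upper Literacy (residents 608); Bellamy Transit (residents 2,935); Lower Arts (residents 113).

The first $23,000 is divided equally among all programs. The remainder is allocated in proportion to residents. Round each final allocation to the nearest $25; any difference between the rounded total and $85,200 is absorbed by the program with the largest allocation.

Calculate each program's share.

Equal tier: $23,000 ÷ 4 = $5,750 apiece.
Remainder $62,200 by residents (total 5,545): Redwood Youth 21,189.50 → $21,200; Upper Literacy 6,820.13 → $6,825; Bellamy Transit 32,922.81 → $32,925; Lower Arts 1,267.56 → $1,275.
Rounding difference −$25 on remainder applied to Bellamy Transit.
Totals: Redwood Youth $5,750 + $21,200 = $26,950; Upper Literacy $5,750 + $6,825 = $12,575; Bellamy Transit $5,750 + $32,900 = $38,650; Lower Arts $5,750 + $1,275 = $7,025.

Redwood Youth: $26,950 | Upper Literacy: $12,575 | Bellamy Transit: $38,650 | Lower Arts: $7,025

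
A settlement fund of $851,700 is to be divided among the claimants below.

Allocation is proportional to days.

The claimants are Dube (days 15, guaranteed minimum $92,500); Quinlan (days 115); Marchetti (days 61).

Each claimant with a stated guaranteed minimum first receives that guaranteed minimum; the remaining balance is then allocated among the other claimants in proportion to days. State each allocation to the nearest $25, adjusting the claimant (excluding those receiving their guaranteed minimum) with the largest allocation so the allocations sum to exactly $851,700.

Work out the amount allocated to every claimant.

Fund the minimums — Dube $92,500. Residual $759,200.
Residual split over remaining days 176: Quinlan 496,068.18 → $496,075; Marchetti 263,131.82 → $263,125.

Dube: $92,500; Quinlan: $496,075; Marchetti: $263,125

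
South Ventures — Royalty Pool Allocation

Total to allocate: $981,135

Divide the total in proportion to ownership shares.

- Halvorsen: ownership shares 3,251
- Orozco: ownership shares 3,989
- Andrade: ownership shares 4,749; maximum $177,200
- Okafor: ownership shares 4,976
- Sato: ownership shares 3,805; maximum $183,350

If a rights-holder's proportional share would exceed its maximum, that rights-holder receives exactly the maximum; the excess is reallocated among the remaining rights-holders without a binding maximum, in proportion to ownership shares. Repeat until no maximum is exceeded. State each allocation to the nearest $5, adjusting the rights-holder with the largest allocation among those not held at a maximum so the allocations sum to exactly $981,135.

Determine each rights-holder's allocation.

Halvorsen: $165,155; Orozco: $202,645; Andrade: $177,200; Okafor: $252,785; Sato: $183,350

Total ownership shares = 20,770.
Pro-rata shares before constraints: Halvorsen 153,571.01; Orozco 188,432.72; Andrade 224,333.66; Okafor 235,056.70; Sato 179,740.91.
Cap binds for Andrade ($177,200); residual $803,935 reallocated over remaining ownership shares 16,021.
Cap binds for Sato ($183,350); residual $620,585 reallocated over remaining ownership shares 12,216.
Redistributed shares: Halvorsen 165,154.05 → $165,155; Orozco 202,645.18 → $202,645; Okafor 252,785.77 → $252,785.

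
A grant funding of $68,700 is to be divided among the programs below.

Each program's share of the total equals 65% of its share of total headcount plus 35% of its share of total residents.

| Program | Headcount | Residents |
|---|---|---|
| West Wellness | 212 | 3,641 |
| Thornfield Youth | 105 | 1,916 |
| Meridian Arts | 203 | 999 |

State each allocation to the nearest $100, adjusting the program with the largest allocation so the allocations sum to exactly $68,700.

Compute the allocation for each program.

West Wellness: $31,600 | Thornfield Youth: $16,000 | Meridian Arts: $21,100

Totals — headcount 520, residents 6,556.
Blended shares (65% headcount + 35% residents): West Wellness 0.4594; Thornfield Youth 0.2335; Meridian Arts 0.3071.
Raw shares: West Wellness 31,559.35; Thornfield Youth 16,044.06; Meridian Arts 21,096.59.
At nearest $100: West Wellness $31,600; Thornfield Youth $16,000; Meridian Arts $21,100. Sum = $68,700.
Sum already equals the total — no adjustment.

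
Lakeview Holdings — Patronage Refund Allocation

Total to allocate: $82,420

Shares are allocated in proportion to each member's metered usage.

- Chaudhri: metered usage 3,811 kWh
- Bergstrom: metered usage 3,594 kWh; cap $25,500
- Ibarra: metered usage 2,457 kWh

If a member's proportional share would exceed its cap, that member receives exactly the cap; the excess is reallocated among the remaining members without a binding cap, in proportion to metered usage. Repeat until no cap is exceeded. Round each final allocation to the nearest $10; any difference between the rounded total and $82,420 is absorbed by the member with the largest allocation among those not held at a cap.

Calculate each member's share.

Sum of metered usage: 9,862.
Unconstrained shares: Chaudhri 31,849.79; Bergstrom 30,036.25; Ibarra 20,533.96.
Cap binds for Bergstrom ($25,500); balance $56,920 reallocated over remaining metered usage 6,268.
Redistributed shares: Chaudhri 34,607.87 → $34,610; Ibarra 22,312.13 → $22,310.

Chaudhri: $34,610 | Bergstrom: $25,500 | Ibarra: $22,310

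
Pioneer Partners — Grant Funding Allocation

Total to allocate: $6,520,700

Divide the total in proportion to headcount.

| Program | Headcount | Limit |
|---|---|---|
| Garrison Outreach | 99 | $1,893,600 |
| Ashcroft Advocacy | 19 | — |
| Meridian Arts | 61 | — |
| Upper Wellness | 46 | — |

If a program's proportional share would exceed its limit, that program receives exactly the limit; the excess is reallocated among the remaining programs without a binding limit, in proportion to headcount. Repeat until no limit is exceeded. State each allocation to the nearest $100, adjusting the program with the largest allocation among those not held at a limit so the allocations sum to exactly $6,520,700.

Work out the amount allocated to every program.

Combined headcount = 225.
Pro-rata shares before constraints: Garrison Outreach 2,869,108.00; Ashcroft Advocacy 550,636.89; Meridian Arts 1,767,834.22; Upper Wellness 1,333,120.89.
Capped: Garrison Outreach ($1,893,600); remaining pool $4,627,100 reallocated over remaining headcount 126.
Redistributed shares: Ashcroft Advocacy 697,737.30 → $697,700; Meridian Arts 2,240,103.97 → $2,240,100; Upper Wellness 1,689,258.73 → $1,689,300.

Garrison Outreach: $1,893,600 | Ashcroft Advocacy: $697,700 | Meridian Arts: $2,240,100 | Upper Wellness: $1,689,300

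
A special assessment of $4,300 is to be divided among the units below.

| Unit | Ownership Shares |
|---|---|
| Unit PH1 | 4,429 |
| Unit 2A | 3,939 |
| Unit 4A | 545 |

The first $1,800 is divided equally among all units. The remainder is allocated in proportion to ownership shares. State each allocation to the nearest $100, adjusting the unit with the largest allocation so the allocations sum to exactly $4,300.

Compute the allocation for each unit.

Unit PH1: $1,800 · Unit 2A: $1,700 · Unit 4A: $800

$1,800 shared equally gives $600 per unit.
Remainder $2,500 by ownership shares (total 8,913): Unit PH1 1,242.29 → $1,200; Unit 2A 1,104.85 → $1,100; Unit 4A 152.87 → $200.
Totals: Unit PH1 $600 + $1,200 = $1,800; Unit 2A $600 + $1,100 = $1,700; Unit 4A $600 + $200 = $800.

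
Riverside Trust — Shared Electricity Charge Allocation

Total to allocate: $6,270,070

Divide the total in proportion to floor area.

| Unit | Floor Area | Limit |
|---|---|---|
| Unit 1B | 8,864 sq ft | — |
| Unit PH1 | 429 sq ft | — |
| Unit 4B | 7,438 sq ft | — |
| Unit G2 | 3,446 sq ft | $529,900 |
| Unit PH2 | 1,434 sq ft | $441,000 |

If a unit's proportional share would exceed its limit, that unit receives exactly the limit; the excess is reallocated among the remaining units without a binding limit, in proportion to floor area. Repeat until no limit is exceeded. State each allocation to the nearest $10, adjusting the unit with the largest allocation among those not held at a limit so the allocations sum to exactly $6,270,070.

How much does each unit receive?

Unit 1B: $2,807,470 · Unit PH1: $135,880 · Unit 4B: $2,355,820 · Unit G2: $529,900 · Unit PH2: $441,000

Total floor area = 21,611.
Pro-rata shares before constraints: Unit 1B 2,571,741.27; Unit PH1 124,467.17; Unit 4B 2,158,011.23; Unit G2 999,799.23; Unit PH2 416,051.10.
Cap binds for Unit G2 ($529,900); residual $5,740,170 reallocated over remaining floor area 18,165.
Cap binds for Unit PH2 ($441,000); residual $5,299,170 reallocated over remaining floor area 16,731.
Redistributed shares: Unit 1B 2,807,473.72 → $2,807,470; Unit PH1 135,876.15 → $135,880; Unit 4B 2,355,820.12 → $2,355,820.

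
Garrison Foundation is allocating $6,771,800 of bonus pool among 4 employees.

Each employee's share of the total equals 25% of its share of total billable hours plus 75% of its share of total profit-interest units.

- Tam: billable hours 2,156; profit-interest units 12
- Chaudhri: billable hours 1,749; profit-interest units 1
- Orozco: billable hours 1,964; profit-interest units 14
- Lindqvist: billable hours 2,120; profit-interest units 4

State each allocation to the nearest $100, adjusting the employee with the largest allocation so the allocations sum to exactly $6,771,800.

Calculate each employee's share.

Billable hours total 7,989; profit-interest units total 31.
Combined weights (25% billable hours + 75% profit-interest units): Tam 0.3578; Chaudhri 0.0789; Orozco 0.4002; Lindqvist 0.1631.
Pro-rata amounts: Tam 2,422,884.68; Chaudhri 534,464.68; Orozco 2,709,865.68; Lindqvist 1,104,584.95.
At nearest $100: Tam $2,422,900; Chaudhri $534,500; Orozco $2,709,900; Lindqvist $1,104,600. Sum = $6,771,900.
Difference $6,771,800 − $6,771,900 = −$100 applied to largest allocation (Orozco): Orozco becomes $2,709,800.

Tam: $2,422,900 · Chaudhri: $534,500 · Orozco: $2,709,800 · Lindqvist: $1,104,600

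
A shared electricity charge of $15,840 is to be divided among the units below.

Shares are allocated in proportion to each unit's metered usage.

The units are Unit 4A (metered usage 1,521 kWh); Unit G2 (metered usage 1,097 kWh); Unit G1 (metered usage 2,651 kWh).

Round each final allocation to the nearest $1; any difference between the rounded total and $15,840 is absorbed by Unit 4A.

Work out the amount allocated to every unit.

Unit 4A: $4,572; Unit G2: $3,298; Unit G1: $7,970

Combined metered usage = 5,269.
Pro-rata amounts: Unit 4A 1,521/5,269 × $15,840 = 4,572.53; Unit G2 1,097/5,269 × $15,840 = 3,297.87; Unit G1 2,651/5,269 × $15,840 = 7,969.60.
At nearest $1: Unit 4A $4,573; Unit G2 $3,298; Unit G1 $7,970. Sum = $15,841.
Difference $15,840 − $15,841 = −$1 applied to Unit 4A: Unit 4A becomes $4,572.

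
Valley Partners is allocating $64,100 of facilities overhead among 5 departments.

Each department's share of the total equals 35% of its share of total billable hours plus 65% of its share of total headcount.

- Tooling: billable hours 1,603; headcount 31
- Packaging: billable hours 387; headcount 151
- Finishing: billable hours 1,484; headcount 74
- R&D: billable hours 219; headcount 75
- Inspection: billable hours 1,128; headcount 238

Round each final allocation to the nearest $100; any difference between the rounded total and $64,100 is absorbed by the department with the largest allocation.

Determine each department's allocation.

Tooling: $9,700; Packaging: $12,900; Finishing: $12,300; R&D: $6,500; Inspection: $22,700

Billable hours total 4,821; headcount total 569.
Combined weights (35% billable hours + 65% headcount): Tooling 0.1518; Packaging 0.2006; Finishing 0.1923; R&D 0.1016; Inspection 0.3538.
Proportional shares: Tooling 9,729.69; Packaging 12,857.91; Finishing 12,324.59; R&D 6,511.01; Inspection 22,676.80.
After rounding ($100): Tooling $9,700; Packaging $12,900; Finishing $12,300; R&D $6,500; Inspection $22,700. Sum = $64,100.
Rounded total matches; no reconciliation needed.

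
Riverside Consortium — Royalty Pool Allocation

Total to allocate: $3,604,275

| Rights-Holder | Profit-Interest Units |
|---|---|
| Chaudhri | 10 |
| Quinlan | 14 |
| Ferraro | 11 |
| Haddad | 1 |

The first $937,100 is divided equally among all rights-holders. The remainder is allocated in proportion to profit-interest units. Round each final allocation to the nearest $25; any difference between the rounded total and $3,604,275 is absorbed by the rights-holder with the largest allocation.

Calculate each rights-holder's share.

First tranche $937,100 split equally: $234,275 each.
Remainder $2,667,175 by profit-interest units (total 36): Chaudhri 740,881.94 → $740,875; Quinlan 1,037,234.72 → $1,037,225; Ferraro 814,970.14 → $814,975; Haddad 74,088.19 → $74,100.
Totals: Chaudhri $234,275 + $740,875 = $975,150; Quinlan $234,275 + $1,037,225 = $1,271,500; Ferraro $234,275 + $814,975 = $1,049,250; Haddad $234,275 + $74,100 = $308,375.

Chaudhri: $975,150 | Quinlan: $1,271,500 | Ferraro: $1,049,250 | Haddad: $308,375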